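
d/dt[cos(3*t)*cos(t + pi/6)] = -2*sin(4*t + pi/6) + cos(2*t + pi/3)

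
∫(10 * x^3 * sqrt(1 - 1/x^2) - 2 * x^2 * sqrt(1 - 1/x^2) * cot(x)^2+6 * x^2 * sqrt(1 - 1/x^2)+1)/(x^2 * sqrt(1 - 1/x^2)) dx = 5*x^2 + 8*x + 2*cot(x) + asec(x) + C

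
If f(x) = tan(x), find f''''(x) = 24*tan(x)^5 + 40*tan(x)^3 + 16*tan(x)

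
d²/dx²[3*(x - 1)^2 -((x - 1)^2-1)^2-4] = -12*x^2 + 24*x - 2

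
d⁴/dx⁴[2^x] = 2^x*log(2)^4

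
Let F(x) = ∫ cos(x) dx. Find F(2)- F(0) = sin(2)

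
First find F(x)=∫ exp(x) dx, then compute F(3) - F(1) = -E + exp(3)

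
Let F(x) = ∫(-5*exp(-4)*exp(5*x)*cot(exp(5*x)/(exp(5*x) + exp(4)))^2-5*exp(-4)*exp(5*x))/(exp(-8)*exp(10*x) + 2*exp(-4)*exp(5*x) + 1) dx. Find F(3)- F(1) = -cot(E/(1 + E)) + cot(exp(11)/(1 + exp(11)))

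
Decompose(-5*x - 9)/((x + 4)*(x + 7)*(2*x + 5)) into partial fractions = 14/(27*(2*x + 5)) + 26/(27*(x + 7)) - 11/(9*(x + 4))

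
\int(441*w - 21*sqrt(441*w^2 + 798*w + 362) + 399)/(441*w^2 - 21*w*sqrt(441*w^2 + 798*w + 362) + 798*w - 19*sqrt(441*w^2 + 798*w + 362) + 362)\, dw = log(-21*w + sqrt((21*w + 19)^2 + 1) - 19) + C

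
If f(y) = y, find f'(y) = 1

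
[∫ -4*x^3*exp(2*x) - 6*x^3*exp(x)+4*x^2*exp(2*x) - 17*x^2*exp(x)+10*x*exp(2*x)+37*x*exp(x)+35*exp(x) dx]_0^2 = 2*(13 + 2*exp(2))*exp(2)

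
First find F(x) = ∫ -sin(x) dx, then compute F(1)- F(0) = -1 + cos(1)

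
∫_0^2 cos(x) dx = sin(2)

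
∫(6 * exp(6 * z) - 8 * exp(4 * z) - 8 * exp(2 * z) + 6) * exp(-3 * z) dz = -16*sinh(z) + 4*sinh(3*z) + C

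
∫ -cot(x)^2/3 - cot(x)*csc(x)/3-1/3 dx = cot(x)/3 + csc(x)/3 + C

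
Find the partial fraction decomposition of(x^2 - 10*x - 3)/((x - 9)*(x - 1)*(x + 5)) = 6/(7*(x + 5)) + 1/(4*(x - 1)) - 3/(28*(x - 9))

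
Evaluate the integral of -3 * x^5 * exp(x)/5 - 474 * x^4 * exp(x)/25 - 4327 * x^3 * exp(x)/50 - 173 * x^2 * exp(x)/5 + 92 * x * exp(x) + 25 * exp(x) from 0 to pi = pi*(pi/5 + 5)*(-3*pi^3 - 24*pi^2/5 + 5 + 13*pi/2)*exp(pi)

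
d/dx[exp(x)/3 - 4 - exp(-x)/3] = (exp(2*x) + 1)*exp(-x)/3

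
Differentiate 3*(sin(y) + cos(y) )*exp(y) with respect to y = 6*exp(y)*cos(y)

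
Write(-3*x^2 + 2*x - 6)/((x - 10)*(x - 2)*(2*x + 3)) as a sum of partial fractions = -9/(23*(2*x + 3)) + 1/(4*(x - 2)) - 143/(92*(x - 10))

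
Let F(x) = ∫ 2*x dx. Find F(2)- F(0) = 4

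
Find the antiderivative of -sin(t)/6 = cos(t)/6 + C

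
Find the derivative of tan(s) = cos(s)^(-2)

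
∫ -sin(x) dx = cos(x) + C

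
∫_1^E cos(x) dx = -sin(1) + sin(E)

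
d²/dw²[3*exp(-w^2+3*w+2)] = 12*w^2*exp(-w^2 + 3*w + 2) - 36*w*exp(-w^2 + 3*w + 2) + 21*exp(-w^2 + 3*w + 2)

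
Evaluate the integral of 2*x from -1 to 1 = 0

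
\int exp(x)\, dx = exp(x) + C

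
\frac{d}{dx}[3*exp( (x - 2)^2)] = 6*x*exp(x^2 - 4*x + 4) - 12*exp(x^2 - 4*x + 4)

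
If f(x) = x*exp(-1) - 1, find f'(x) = exp(-1)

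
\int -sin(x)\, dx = cos(x) + C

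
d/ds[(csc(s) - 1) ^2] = 2*(1 - 1/sin(s))*cos(s)/sin(s)^2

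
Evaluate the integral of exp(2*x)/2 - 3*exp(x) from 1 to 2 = -(-3 + E/2)^2 + (-3 + exp(2)/2)^2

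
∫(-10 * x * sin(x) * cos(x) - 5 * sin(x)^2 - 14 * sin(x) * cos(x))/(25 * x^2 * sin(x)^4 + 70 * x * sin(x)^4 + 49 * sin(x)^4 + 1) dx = acot((5*x + 7)*sin(x)^2) + C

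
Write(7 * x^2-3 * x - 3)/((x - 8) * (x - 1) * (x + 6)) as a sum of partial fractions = 267/(98*(x + 6)) - 1/(49*(x - 1)) + 421/(98*(x - 8))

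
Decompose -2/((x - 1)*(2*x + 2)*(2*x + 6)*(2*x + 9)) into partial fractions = 4/(231*(2*x + 9)) - 1/(48*(x + 3)) + 1/(56*(x + 1)) - 1/(176*(x - 1))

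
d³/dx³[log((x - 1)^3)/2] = 3/(x^3 - 3*x^2 + 3*x - 1)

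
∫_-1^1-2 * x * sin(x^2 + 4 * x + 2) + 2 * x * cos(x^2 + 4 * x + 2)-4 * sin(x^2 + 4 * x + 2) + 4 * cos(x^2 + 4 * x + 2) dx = -cos(1) + sin(7) + cos(7) + sin(1)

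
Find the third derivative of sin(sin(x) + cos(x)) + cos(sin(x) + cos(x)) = 2*(2*sin(x)*cos(x)*cos(sqrt(2)*sin(x + pi/4) + pi/4) + 3*sqrt(2)*sin(x + pi/4)*sin(sqrt(2)*sin(x + pi/4) + pi/4) - 2*cos(sqrt(2)*sin(x + pi/4) + pi/4))*cos(x + pi/4)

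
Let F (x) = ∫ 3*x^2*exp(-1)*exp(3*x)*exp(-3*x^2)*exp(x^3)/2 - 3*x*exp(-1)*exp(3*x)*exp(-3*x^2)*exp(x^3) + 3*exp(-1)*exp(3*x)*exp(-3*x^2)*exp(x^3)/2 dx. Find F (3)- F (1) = -1/2 + exp(8)/2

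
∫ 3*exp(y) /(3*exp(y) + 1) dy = log(3*exp(y) + 1) + C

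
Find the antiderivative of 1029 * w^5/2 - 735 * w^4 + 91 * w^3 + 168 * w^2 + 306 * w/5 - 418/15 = 343*w^6/4 - 147*w^5 + 91*w^4/4 + 56*w^3 + 153*w^2/5 - 418*w/15 + C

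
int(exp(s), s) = exp(s) + C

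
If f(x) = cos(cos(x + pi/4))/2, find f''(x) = -sin(x + pi/4)^2*cos(cos(x + pi/4))/2 + sin(cos(x + pi/4))*cos(x + pi/4)/2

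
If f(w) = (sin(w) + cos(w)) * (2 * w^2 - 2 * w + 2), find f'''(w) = -2*sqrt(2)*w^2*cos(w + pi/4) - 14*w*sin(w) - 10*w*cos(w) - 4*sin(w) + 16*cos(w)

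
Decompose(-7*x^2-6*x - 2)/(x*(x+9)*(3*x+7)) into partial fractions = 47/(28*(3*x + 7)) - 103/(36*(x + 9)) - 2/(63*x)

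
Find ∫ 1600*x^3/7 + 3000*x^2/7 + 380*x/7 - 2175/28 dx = 400*x^4/7 + 1000*x^3/7 + 190*x^2/7 - 2175*x/28 + C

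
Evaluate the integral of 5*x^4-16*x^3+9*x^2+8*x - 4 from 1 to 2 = 0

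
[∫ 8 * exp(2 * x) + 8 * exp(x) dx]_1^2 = -(2 + 2*E)^2 + (2 + 2*exp(2))^2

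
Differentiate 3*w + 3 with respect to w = 3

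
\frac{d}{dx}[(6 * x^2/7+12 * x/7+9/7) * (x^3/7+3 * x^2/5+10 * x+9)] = 30*x^4/49 + 744*x^3/245 + 7191*x^2/245 + 1794*x/35 + 198/7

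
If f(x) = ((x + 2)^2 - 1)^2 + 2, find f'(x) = 4*x^3 + 24*x^2 + 44*x + 24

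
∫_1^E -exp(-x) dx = -exp(-1) + exp(-E)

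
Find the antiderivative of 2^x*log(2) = 2^x + C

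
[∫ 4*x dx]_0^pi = 2*pi^2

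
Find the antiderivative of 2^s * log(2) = 2^s + C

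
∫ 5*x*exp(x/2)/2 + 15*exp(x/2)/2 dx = 5*(x + 1)*exp(x/2) + C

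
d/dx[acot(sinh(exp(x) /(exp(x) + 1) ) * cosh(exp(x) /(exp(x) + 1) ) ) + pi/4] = -(2*cosh(exp(x)/(exp(x) + 1))^2 - 1)*exp(x)/((exp(x) + 1)^2*(sinh(exp(x)/(exp(x) + 1))^4 + sinh(exp(x)/(exp(x) + 1))^2 + 1))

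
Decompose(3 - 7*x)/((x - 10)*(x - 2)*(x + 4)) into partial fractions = 31/(84*(x + 4)) + 11/(48*(x - 2)) - 67/(112*(x - 10))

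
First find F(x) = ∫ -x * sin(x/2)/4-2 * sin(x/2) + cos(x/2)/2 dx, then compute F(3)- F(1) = -9*cos(1/2)/2 + 11*cos(3/2)/2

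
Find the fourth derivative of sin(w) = sin(w)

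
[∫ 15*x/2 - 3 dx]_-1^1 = -6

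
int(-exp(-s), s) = exp(-s) + C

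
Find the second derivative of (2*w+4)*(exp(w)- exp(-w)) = (2*w*exp(2*w) - 2*w + 8*exp(2*w))*exp(-w)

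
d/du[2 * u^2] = 4*u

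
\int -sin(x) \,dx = cos(x) + C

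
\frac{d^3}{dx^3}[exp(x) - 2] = exp(x)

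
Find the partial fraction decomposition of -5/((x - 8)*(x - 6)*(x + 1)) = -5/(63*(x + 1)) + 5/(14*(x - 6)) - 5/(18*(x - 8))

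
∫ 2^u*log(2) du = 2^u + C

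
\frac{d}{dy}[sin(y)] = cos(y)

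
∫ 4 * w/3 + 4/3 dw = 2*w^2/3 + 4*w/3 + C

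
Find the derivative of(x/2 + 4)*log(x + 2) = (x*log(x + 2) + x + 2*log(x + 2) + 8)/(2*x + 4)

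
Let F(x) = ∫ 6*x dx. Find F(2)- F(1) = 9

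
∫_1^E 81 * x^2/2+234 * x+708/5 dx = -3161/10 + 18*E/5 - (-3*E - 2)^3/2 + 10*(-3*E - 2)^2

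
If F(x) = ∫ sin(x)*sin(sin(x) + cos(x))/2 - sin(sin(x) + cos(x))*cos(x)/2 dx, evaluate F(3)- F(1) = -cos(cos(1) + sin(1))/2 + cos(cos(3) + sin(3))/2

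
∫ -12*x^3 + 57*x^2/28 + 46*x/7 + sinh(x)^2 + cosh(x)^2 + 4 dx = -3*x^4 + 19*x^3/28 + 23*x^2/7 + 4*x + sinh(2*x)/2 + C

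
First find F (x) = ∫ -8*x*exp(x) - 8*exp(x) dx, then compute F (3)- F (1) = -24*exp(3) + 8*E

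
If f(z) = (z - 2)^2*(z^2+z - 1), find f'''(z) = 24*z - 18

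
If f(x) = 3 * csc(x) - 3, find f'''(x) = 3*(1 - 6/sin(x)^2)*cos(x)/sin(x)^2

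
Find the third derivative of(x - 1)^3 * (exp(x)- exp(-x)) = (x^3*exp(2*x) + x^3 + 6*x^2*exp(2*x) - 12*x^2 + 3*x*exp(2*x) + 39*x - 4*exp(2*x) - 34)*exp(-x)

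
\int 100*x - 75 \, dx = 50*x^2 - 75*x + C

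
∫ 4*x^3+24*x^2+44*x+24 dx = x^4 + 8*x^3 + 22*x^2 + 24*x + C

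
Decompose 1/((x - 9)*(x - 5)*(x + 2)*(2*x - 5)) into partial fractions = 8/(585*(2*x - 5)) - 1/(693*(x + 2)) - 1/(140*(x - 5)) + 1/(572*(x - 9))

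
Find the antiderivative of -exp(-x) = exp(-x) + C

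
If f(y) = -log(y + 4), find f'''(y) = -2/(y^3 + 12*y^2 + 48*y + 64)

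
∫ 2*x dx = x^2 + C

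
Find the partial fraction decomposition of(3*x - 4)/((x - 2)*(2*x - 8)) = -1/(2*(x - 2)) + 2/(x - 4)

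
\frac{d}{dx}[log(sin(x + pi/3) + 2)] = cos(x + pi/3)/(sin(x + pi/3) + 2)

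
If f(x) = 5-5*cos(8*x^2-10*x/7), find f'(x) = 80*x*sin(8*x^2 - 10*x/7) - 50*sin(8*x^2 - 10*x/7)/7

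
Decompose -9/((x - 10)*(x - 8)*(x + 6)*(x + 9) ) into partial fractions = 3/(323*(x + 9)) - 3/(224*(x + 6)) + 9/(476*(x - 8)) - 9/(608*(x - 10))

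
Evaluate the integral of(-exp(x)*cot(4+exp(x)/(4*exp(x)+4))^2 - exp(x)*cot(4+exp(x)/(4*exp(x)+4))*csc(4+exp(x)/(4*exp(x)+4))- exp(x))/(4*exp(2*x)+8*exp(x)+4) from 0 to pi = csc(exp(pi)/(4*(1 + exp(pi))) + 4) - cot(33/8) + cot(exp(pi)/(4*(1 + exp(pi))) + 4) - csc(33/8)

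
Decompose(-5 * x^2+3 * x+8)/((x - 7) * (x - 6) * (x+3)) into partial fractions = -23/(45*(x + 3)) + 154/(9*(x - 6)) - 108/(5*(x - 7))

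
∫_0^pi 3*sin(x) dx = 6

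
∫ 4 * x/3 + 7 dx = 2*x^2/3 + 7*x + C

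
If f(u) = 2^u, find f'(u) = 2^u*log(2)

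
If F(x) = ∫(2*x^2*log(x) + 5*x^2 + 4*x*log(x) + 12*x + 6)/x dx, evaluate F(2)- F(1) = 18*log(2) + 14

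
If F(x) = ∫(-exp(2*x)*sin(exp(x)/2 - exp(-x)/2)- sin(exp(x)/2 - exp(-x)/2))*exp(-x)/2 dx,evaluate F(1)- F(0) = -1 + cos((E - exp(-1))/2)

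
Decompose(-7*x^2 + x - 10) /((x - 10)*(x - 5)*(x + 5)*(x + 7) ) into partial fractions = 15/(17*(x + 7)) - 19/(30*(x + 5)) + 3/(10*(x - 5)) - 28/(51*(x - 10))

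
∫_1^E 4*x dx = -2 + 2*exp(2)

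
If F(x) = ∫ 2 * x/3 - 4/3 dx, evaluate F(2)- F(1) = -1/3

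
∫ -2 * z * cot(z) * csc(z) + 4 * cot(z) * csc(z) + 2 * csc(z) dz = (2*z - 4)*csc(z) + C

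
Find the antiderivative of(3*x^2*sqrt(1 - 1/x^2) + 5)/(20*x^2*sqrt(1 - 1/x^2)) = 3*x/20 + asec(x)/4 + C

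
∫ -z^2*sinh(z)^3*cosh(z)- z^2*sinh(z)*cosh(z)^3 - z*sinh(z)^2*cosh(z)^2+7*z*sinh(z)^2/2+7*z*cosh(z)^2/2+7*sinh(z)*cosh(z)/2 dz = -z*(z*(cosh(4*z) - 1) - 28*sinh(2*z))/16 + C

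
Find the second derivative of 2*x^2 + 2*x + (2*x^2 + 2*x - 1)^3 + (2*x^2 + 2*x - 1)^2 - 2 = 240*x^4 + 480*x^3 + 192*x^2 - 48*x - 8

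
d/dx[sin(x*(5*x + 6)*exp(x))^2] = (5*x^2 + 16*x + 6)*exp(x)*sin(2*x*(5*x + 6)*exp(x))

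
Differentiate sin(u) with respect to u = cos(u)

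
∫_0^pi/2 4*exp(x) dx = -4 + 4*exp(pi/2)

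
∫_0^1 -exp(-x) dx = -1 + exp(-1)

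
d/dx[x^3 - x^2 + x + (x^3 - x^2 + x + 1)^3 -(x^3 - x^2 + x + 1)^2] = 9*x^8 - 24*x^7 + 42*x^6 - 30*x^5 + 10*x^4 + 12*x^3 - 3*x^2 + 2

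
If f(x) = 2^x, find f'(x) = 2^x*log(2)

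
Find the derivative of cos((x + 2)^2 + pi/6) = -2*(x + 2)*sin(x^2 + 4*x + pi/6 + 4)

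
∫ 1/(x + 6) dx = log(x/3 + 2) + C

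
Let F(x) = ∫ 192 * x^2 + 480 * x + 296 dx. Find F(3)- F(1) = 4176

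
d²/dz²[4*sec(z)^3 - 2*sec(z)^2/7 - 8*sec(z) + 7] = 8*(24*sin(z)^2/cos(z) + cos(z) + 2*cos(2*z)/7 + cos(3*z) - 4/7)/(cos(2*z) + 1)^2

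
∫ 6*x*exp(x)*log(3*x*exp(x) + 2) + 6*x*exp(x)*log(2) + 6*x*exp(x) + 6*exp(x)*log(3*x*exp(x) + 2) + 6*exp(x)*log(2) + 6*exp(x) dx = 2*(3*x*exp(x) + 2)*log(6*x*exp(x) + 4) + C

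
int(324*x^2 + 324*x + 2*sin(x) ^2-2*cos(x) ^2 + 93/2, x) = 108*x^3 + 162*x^2 + 93*x/2 - sin(2*x) + C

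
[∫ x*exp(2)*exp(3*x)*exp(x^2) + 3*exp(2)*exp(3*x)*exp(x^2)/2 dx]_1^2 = -exp(6)/2 + exp(12)/2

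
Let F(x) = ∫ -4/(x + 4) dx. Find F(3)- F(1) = -4*log(7) + 4*log(5)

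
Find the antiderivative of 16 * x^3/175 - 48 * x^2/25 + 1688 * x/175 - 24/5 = 4*x^4/175 - 16*x^3/25 + 844*x^2/175 - 24*x/5 + C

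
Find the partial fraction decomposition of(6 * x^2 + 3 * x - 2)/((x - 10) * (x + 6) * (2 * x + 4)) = 49/(32*(x + 6)) - 1/(6*(x + 2)) + 157/(96*(x - 10))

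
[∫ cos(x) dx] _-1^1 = 2*sin(1)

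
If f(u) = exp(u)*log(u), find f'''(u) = (u^3*exp(u)*log(u) + 3*u^2*exp(u) - 3*u*exp(u) + 2*exp(u))/u^3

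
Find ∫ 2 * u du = u^2 + C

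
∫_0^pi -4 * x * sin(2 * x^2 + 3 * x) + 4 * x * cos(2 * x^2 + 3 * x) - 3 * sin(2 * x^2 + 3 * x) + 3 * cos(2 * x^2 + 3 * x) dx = -1 - sin(2*pi^2) - cos(2*pi^2)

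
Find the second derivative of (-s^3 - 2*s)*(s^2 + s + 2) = -20*s^3 - 12*s^2 - 24*s - 4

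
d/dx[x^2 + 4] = 2*x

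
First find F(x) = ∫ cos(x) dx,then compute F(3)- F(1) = -sin(1) + sin(3)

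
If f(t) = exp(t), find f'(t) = exp(t)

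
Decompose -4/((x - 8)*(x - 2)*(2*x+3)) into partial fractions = -16/(133*(2*x + 3)) + 2/(21*(x - 2)) - 2/(57*(x - 8))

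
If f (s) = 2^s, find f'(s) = 2^s*log(2)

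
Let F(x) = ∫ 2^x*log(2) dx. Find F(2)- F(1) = 2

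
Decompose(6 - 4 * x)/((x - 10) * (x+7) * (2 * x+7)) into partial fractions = -80/(189*(2*x + 7)) + 2/(7*(x + 7)) - 2/(27*(x - 10))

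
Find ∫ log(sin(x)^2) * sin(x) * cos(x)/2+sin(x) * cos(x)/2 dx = log(sin(x))*sin(x)^2/2 + C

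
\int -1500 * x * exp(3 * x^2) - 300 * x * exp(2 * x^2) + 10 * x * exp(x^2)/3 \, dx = (-250*exp(2*x^2) - 75*exp(x^2) + 5/3)*exp(x^2) + C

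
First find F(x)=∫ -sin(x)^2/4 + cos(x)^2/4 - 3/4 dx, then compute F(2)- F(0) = -3/2 + sin(4)/8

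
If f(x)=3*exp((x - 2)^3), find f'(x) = 9*x^2*exp(x^3 - 6*x^2 + 12*x - 8) - 36*x*exp(x^3 - 6*x^2 + 12*x - 8) + 36*exp(x^3 - 6*x^2 + 12*x - 8)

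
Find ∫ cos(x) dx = sin(x) + C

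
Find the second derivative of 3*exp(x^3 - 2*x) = 27*x^4*exp(x^3 - 2*x) - 36*x^2*exp(x^3 - 2*x) + 18*x*exp(x^3 - 2*x) + 12*exp(x^3 - 2*x)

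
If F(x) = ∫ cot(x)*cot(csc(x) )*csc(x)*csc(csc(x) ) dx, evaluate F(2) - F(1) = -csc(csc(1)) + csc(csc(2))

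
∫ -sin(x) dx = cos(x) + C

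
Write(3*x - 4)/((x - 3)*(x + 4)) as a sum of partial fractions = 16/(7*(x + 4)) + 5/(7*(x - 3))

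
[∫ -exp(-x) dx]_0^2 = -1 + exp(-2)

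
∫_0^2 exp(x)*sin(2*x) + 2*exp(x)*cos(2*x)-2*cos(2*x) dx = (-1 + exp(2))*sin(4)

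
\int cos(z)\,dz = sin(z) + C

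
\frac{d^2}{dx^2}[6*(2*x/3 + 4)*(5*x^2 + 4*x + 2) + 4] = 120*x + 272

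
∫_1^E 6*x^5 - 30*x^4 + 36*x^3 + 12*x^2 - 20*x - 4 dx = -(-1 + E)^2 + (-2 + (-1 + E)^2)^3 + 8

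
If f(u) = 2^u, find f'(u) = 2^u*log(2)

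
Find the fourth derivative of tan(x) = 24*tan(x)^5 + 40*tan(x)^3 + 16*tan(x)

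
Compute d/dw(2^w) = 2^w*log(2)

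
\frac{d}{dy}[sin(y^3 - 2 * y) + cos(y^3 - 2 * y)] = -3*y^2*sin(y^3 - 2*y) + 3*y^2*cos(y^3 - 2*y) + 2*sin(y^3 - 2*y) - 2*cos(y^3 - 2*y)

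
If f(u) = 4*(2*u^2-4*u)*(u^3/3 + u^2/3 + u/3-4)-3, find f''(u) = 160*u^3/3 - 32*u^2 - 16*u - 224/3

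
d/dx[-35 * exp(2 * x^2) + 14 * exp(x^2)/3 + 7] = -140*x*exp(2*x^2) + 28*x*exp(x^2)/3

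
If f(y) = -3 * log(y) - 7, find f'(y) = -3/y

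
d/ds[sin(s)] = cos(s)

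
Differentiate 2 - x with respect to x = -1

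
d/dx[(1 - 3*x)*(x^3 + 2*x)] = -12*x^3 + 3*x^2 - 12*x + 2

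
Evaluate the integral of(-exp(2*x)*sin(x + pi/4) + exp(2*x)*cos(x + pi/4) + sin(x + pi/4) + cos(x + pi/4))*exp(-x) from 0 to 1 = (E - exp(-1))*cos(pi/4 + 1)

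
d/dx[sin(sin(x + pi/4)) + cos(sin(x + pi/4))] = -sin(sin(x + pi/4))*cos(x + pi/4) + cos(x + pi/4)*cos(sin(x + pi/4))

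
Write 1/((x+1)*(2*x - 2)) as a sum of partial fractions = -1/(4*(x + 1)) + 1/(4*(x - 1))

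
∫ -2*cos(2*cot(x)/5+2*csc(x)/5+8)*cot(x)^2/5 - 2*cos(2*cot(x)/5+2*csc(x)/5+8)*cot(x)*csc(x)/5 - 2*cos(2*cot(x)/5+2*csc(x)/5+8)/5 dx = sin(8 + 2/(5*tan(x)) + 2/(5*sin(x))) + C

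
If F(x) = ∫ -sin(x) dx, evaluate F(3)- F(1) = cos(3) - cos(1)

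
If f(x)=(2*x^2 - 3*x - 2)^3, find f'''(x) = 960*x^3 - 2160*x^2 + 720*x + 270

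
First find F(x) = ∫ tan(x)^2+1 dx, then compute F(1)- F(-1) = 2*tan(1)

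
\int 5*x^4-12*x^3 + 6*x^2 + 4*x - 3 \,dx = x^5 - 3*x^4 + 2*x^3 + 2*x^2 - 3*x + C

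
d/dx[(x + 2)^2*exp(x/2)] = x^2*exp(x/2)/2 + 4*x*exp(x/2) + 6*exp(x/2)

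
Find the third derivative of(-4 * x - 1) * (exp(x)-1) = -4*x*exp(x) - 13*exp(x)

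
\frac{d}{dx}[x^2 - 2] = 2*x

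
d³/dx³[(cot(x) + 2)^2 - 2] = -24*cot(x)^5 - 24*cot(x)^4 - 40*cot(x)^3 - 32*cot(x)^2 - 16*cot(x) - 8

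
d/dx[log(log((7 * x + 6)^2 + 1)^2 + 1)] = (196*x*log(49*x^2 + 84*x + 37) + 168*log(49*x^2 + 84*x + 37))/(49*x^2*log(49*x^2 + 84*x + 37)^2 + 49*x^2 + 84*x*log(49*x^2 + 84*x + 37)^2 + 84*x + 37*log(49*x^2 + 84*x + 37)^2 + 37)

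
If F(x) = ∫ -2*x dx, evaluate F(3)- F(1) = -8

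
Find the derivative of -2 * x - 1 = -2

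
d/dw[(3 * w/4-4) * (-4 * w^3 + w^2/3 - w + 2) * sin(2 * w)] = -6*w^4*cos(2*w) - 12*w^3*sin(2*w) + 65*w^3*cos(2*w)/2 + 195*w^2*sin(2*w)/4 - 25*w^2*cos(2*w)/6 - 25*w*sin(2*w)/6 + 11*w*cos(2*w) + 11*sin(2*w)/2 - 16*cos(2*w)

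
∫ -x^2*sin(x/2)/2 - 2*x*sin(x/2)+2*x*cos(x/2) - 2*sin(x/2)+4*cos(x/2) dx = (x + 2)^2*cos(x/2) + C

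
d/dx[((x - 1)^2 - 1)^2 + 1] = 4*x^3 - 12*x^2 + 8*x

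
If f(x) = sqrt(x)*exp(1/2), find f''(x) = -exp(1/2)/(4*x^(3/2))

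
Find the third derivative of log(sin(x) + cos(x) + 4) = 4*(cos(2*x) - 3*sqrt(2)*cos(x + pi/4))/(2*sqrt(2)*sin(x)^2*cos(x + pi/4) + 24*sin(x)*cos(x) + 51*sin(x) + 49*cos(x) + 76)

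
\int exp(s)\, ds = exp(s) + C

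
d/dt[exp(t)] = exp(t)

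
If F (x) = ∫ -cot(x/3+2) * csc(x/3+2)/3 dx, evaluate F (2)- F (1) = -csc(7/3) + csc(8/3)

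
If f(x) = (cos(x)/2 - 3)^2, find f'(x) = (3 - cos(x)/2)*sin(x)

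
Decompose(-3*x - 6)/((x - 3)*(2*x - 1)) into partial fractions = 3/(2*x - 1) - 3/(x - 3)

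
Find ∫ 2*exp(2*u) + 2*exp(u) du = (exp(u) + 1)^2 + C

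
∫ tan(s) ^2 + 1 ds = tan(s) + C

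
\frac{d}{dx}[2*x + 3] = 2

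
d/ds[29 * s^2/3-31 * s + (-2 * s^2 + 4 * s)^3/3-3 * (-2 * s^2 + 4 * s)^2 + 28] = -16*s^5 + 80*s^4 - 176*s^3 + 208*s^2 - 230*s/3 - 31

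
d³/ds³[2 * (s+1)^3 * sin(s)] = -2*s^3*cos(s) - 18*s^2*sin(s) - 6*s^2*cos(s) - 36*s*sin(s) + 30*s*cos(s) - 6*sin(s) + 34*cos(s)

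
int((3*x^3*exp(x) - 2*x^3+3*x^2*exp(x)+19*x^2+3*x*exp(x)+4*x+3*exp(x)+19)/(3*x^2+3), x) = -x^2/3 + x*exp(x) + 19*x/3 + log(x^2 + 1) + C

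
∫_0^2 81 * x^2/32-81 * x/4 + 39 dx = 177/4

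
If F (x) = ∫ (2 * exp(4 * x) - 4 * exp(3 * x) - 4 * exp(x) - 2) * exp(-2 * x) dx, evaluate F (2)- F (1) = -(-2 - exp(-1) + E)^2 + (-2 - exp(-2) + exp(2))^2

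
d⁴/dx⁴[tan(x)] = 24*tan(x)^5 + 40*tan(x)^3 + 16*tan(x)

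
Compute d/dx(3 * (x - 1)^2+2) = 6*x - 6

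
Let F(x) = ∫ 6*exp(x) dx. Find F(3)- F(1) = -6*E + 6*exp(3)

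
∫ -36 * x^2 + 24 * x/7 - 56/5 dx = -12*x^3 + 12*x^2/7 - 56*x/5 + C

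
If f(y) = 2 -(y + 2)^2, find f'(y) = -2*y - 4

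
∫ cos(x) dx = sin(x) + C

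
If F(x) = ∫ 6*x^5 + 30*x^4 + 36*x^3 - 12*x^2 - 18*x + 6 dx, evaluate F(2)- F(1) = 335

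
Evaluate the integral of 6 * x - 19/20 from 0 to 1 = 41/20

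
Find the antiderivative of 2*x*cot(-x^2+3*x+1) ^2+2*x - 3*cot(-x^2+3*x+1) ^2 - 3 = cot(-x^2 + 3*x + 1) + C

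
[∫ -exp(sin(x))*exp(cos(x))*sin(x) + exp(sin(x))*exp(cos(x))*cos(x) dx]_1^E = -exp(cos(1) + sin(1)) + exp(cos(E) + sin(E))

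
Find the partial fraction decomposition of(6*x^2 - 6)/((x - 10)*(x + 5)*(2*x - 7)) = -270/(221*(2*x - 7)) + 48/(85*(x + 5)) + 198/(65*(x - 10))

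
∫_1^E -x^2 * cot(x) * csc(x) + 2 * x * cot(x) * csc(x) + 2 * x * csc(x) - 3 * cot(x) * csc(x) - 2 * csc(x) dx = -2*csc(1) + (2 + (-1 + E)^2)*csc(E)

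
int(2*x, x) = x^2 + C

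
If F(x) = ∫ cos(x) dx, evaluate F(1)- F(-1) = 2*sin(1)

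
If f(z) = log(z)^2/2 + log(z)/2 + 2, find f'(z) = (2*log(z) + 1)/(2*z)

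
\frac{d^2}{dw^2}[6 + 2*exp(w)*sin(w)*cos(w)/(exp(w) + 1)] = (-4*exp(2*w)*sin(2*w) - 9*exp(w)*sin(2*w) + 4*exp(w)*cos(2*w) - 3*sin(2*w) + 4*cos(2*w))*exp(w)/(exp(3*w) + 3*exp(2*w) + 3*exp(w) + 1)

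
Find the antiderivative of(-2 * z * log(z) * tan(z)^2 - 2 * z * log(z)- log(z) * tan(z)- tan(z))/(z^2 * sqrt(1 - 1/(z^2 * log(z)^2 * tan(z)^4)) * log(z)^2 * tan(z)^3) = acsc(z*log(z)*tan(z)^2) + C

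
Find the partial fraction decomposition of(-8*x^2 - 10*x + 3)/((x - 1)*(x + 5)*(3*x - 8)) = -145/(23*(3*x - 8)) - 49/(46*(x + 5)) + 1/(2*(x - 1))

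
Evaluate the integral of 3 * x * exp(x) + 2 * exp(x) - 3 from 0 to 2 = -5 + 5*exp(2)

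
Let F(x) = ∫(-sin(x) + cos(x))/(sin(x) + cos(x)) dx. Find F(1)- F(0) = log(sin(pi/4 + 1)) + log(2)/2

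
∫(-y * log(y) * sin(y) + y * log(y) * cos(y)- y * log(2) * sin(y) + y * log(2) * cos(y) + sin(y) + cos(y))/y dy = sqrt(2)*log(2*y)*sin(y + pi/4) + C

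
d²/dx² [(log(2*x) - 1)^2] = (-2*log(x) - 2*log(2) + 4)/x^2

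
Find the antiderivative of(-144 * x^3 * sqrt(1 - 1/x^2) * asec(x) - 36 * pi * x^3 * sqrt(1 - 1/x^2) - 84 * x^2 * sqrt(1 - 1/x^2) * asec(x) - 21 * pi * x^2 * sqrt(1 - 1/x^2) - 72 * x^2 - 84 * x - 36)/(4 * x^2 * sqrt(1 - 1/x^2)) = -3*(4*asec(x) + pi)*(6*x^2 + 7*x + 3)/4 + C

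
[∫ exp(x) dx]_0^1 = -1 + E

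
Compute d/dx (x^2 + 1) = 2*x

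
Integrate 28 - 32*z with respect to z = -16*z^2 + 28*z + C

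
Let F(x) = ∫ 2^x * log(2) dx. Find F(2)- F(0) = 3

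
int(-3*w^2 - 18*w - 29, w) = -w^3 - 9*w^2 - 29*w + C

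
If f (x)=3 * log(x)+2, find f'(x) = 3/x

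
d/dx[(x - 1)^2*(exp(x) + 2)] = x^2*exp(x) + 4*x - exp(x) - 4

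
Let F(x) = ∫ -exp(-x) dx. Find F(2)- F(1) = -exp(-1) + exp(-2)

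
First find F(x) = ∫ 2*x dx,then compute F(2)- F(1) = 3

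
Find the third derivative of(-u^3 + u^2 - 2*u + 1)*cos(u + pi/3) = -u^3*sin(u + pi/3) + u^2*sin(u + pi/3) + 9*u^2*cos(u + pi/3) + 16*u*sin(u + pi/3) - 6*u*cos(u + pi/3) - 5*sin(u + pi/3)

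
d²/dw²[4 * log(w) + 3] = -4/w^2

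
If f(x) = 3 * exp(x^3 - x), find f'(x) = 9*x^2*exp(x^3 - x) - 3*exp(x^3 - x)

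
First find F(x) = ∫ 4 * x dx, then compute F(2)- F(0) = 8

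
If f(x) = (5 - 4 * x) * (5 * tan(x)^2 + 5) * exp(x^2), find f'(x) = 10*(-4*x^2 - 4*x*sin(x)/cos(x) + 5*x + 5*sin(x)/cos(x) - 2)*exp(x^2)/cos(x)^2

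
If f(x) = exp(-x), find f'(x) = -exp(-x)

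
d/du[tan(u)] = cos(u)^(-2)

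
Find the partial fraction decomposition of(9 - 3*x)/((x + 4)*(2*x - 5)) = 3/(13*(2*x - 5)) - 21/(13*(x + 4))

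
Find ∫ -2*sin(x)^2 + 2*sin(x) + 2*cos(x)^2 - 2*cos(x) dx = (sqrt(2)*sin(x + pi/4) - 1)^2 + C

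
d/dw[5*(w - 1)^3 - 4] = 15*w^2 - 30*w + 15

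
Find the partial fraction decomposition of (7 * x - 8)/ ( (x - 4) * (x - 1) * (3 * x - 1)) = -51/(22*(3*x - 1)) + 1/(6*(x - 1)) + 20/(33*(x - 4))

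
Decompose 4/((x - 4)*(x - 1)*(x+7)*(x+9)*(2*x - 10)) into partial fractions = 1/(1820*(x + 9)) - 1/(1056*(x + 7)) + 1/(480*(x - 1)) - 2/(429*(x - 4)) + 1/(336*(x - 5))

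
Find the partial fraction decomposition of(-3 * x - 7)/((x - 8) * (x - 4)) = 19/(4*(x - 4)) - 31/(4*(x - 8))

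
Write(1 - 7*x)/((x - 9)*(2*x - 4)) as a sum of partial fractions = 13/(14*(x - 2)) - 31/(7*(x - 9))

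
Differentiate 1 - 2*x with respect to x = -2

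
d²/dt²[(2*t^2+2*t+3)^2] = 48*t^2 + 48*t + 32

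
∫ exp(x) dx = exp(x) + C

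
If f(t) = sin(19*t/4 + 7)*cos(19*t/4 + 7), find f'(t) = 19*cos(19*t/2 + 14)/4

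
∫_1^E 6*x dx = -3 + 3*exp(2)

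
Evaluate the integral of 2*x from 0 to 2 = 4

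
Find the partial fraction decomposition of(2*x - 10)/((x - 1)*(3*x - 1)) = 14/(3*x - 1) - 4/(x - 1)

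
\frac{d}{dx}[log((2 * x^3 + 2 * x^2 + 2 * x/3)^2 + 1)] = (216*x^5 + 360*x^4 + 240*x^3 + 72*x^2 + 8*x)/(36*x^6 + 72*x^5 + 60*x^4 + 24*x^3 + 4*x^2 + 9)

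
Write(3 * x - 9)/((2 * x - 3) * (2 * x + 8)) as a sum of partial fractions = -9/(22*(2*x - 3)) + 21/(22*(x + 4))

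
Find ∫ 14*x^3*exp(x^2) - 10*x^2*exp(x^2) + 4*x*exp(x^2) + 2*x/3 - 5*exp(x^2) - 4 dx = x^2/3 - 4*x + (7*x^2 - 5*x - 5)*exp(x^2) + C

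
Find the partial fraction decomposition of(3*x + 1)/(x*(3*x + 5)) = 12/(5*(3*x + 5)) + 1/(5*x)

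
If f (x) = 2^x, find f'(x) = 2^x*log(2)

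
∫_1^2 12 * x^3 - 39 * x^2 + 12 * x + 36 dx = 8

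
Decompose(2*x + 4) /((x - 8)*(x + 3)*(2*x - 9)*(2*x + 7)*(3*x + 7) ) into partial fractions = -27/(8897*(3*x + 7)) - 3/(322*(2*x + 7)) - 13/(8610*(2*x - 9)) + 1/(165*(x + 3)) + 20/(54901*(x - 8))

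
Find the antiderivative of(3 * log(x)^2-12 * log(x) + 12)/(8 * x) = (log(x) - 2)^3/8 + C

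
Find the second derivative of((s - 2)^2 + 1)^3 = 30*s^4 - 240*s^3 + 756*s^2 - 1104*s + 630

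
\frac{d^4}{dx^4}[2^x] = 2^x*log(2)^4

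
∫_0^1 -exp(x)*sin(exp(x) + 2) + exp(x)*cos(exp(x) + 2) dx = sin(2 + E) - sin(3) + cos(2 + E) - cos(3)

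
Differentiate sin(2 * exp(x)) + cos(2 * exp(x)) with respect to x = 2*sqrt(2)*exp(x)*cos(2*exp(x) + pi/4)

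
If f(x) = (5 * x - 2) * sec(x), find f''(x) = (-5*x + 10*x/cos(x)^2 + 10*sin(x)/cos(x) + 2 - 4/cos(x)^2)/cos(x)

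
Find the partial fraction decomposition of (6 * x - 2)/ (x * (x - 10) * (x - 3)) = -16/(21*(x - 3)) + 29/(35*(x - 10)) - 1/(15*x)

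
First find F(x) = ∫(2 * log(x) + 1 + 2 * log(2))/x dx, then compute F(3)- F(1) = -log(2) - log(2)^2 + log(6) + log(6)^2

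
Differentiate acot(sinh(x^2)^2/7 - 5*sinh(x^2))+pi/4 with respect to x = -14*x*(sinh(2*x^2) - 35*cosh(x^2))/(sinh(x^2)^4 - 70*sinh(x^2)^3 + 1225*sinh(x^2)^2 + 49)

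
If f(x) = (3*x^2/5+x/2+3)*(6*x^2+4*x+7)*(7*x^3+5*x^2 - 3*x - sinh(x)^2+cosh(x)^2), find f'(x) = 882*x^6/5 + 1674*x^5/5 + 928*x^4 + 4338*x^3/5 + 4719*x^2/10 + 827*x/5 - 95/2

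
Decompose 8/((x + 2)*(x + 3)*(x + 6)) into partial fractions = 2/(3*(x + 6)) - 8/(3*(x + 3)) + 2/(x + 2)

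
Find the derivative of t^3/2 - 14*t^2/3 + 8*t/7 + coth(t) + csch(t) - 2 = 3*t^2/2 - 28*t/3 + 8/7 - cosh(t)/sinh(t)^2 - 1/sinh(t)^2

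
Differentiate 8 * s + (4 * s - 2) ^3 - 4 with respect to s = 192*s^2 - 192*s + 56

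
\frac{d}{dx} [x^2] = 2*x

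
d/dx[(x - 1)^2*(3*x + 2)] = 9*x^2 - 8*x - 1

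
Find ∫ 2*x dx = x^2 + C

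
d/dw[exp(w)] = exp(w)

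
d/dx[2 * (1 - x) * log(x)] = (-2*x*log(x) - 2*x + 2)/x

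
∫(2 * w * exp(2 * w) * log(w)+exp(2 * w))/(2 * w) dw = exp(2*w)*log(w)/2 + C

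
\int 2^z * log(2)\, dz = 2^z + C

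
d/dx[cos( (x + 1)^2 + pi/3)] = -2*(x + 1)*sin(x^2 + 2*x + 1 + pi/3)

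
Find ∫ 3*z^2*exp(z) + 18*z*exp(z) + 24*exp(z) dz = 3*(z + 2)^2*exp(z) + C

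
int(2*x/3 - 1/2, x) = x^2/3 - x/2 + C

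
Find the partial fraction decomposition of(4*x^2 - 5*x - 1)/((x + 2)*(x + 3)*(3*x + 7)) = -146/(3*x + 7) + 25/(x + 3) + 25/(x + 2)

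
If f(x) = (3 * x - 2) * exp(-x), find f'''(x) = (11 - 3*x)*exp(-x)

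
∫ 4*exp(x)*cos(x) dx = 2*sqrt(2)*exp(x)*sin(x + pi/4) + C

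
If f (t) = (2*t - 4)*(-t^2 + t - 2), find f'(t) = -6*t^2 + 12*t - 8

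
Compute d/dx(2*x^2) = 4*x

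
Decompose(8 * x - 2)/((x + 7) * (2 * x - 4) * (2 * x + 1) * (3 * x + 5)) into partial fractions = -207/(1232*(3*x + 5)) + 24/(455*(2*x + 1)) + 29/(1872*(x + 7)) + 7/(495*(x - 2))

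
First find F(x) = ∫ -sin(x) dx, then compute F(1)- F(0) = -1 + cos(1)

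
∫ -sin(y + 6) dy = cos(y + 6) + C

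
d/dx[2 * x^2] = 4*x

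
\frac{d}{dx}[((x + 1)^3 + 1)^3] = 9*x^8 + 72*x^7 + 252*x^6 + 522*x^5 + 720*x^4 + 684*x^3 + 441*x^2 + 180*x + 36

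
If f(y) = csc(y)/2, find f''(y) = cot(y)^2*csc(y) + csc(y)/2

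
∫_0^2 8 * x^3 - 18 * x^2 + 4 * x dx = -8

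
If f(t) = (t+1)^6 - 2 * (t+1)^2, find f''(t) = 30*t^4 + 120*t^3 + 180*t^2 + 120*t + 26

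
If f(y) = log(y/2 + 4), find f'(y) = 1/(y + 8)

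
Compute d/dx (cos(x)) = -sin(x)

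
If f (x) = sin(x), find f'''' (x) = sin(x)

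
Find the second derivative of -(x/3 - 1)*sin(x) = x*sin(x)/3 - sin(x) - 2*cos(x)/3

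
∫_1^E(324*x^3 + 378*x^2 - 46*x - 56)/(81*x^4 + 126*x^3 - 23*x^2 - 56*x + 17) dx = -log(145) + log(1 + (-9*exp(2) - 7*E + 4)^2)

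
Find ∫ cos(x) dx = sin(x) + C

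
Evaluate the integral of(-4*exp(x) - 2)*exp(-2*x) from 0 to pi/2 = -9 + (exp(-pi/2) + 2)^2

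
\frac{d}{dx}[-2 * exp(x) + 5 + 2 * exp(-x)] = (-2*exp(2*x) - 2)*exp(-x)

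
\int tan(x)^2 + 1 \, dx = tan(x) + C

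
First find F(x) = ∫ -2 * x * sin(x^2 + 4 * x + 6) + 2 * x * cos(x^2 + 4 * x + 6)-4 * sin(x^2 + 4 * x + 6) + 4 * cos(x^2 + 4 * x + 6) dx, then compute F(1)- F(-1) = sin(11) - sin(3) + cos(11) - cos(3)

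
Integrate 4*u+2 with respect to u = 2*u^2 + 2*u + C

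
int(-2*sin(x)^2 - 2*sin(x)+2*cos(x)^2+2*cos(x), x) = (sqrt(2)*sin(x + pi/4) + 1)^2 + C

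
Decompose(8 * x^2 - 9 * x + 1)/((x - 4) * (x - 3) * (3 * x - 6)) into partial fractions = 5/(2*(x - 2)) - 46/(3*(x - 3)) + 31/(2*(x - 4))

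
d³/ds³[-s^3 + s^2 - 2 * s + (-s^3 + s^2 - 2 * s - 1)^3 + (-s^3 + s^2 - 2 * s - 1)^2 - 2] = -504*s^6 + 1008*s^5 - 1890*s^4 + 1320*s^3 - 840*s^2 + 48*s - 12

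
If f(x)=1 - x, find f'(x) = -1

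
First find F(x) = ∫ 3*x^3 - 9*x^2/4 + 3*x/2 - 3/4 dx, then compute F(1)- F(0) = 0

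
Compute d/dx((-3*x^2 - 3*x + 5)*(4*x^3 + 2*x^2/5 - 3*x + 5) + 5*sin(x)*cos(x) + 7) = -60*x^4 - 264*x^3/5 + 417*x^2/5 - 8*x - 10*sin(x)^2 - 25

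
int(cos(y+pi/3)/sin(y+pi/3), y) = log(3*sin(y + pi/3)) + C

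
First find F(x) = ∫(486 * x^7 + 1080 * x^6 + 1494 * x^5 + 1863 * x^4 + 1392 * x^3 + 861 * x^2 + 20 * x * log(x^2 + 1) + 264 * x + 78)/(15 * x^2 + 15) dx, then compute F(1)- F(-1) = 74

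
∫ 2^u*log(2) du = 2^u + C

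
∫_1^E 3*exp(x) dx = -3*E + 3*exp(E)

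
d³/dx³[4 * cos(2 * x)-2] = 32*sin(2*x)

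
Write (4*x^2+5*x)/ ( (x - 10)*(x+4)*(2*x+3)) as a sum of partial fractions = -6/(115*(2*x + 3)) + 22/(35*(x + 4)) + 225/(161*(x - 10))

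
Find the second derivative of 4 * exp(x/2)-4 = exp(x/2)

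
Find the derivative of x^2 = 2*x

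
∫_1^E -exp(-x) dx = -exp(-1) + exp(-E)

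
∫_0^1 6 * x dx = 3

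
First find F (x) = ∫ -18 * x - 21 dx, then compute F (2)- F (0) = -78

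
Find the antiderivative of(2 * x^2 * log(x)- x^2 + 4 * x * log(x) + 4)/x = (x + 2)^2*(log(x) - 1) + C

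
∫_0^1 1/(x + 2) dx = log(3/2)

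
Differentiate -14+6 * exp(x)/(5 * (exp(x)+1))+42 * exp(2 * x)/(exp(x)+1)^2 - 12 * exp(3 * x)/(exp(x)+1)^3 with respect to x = (246*exp(3*x) + 432*exp(2*x) + 6*exp(x))/(5*exp(4*x) + 20*exp(3*x) + 30*exp(2*x) + 20*exp(x) + 5)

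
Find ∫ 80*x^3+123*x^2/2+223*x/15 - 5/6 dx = 20*x^4 + 41*x^3/2 + 223*x^2/30 - 5*x/6 + C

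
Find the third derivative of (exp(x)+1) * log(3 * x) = (x^3*exp(x)*log(x) + x^3*exp(x)*log(3) + 3*x^2*exp(x) - 3*x*exp(x) + 2*exp(x) + 2)/x^3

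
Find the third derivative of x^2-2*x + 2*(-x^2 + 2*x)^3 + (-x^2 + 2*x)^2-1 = -240*x^3 + 720*x^2 - 552*x + 72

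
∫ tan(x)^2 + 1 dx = tan(x) + C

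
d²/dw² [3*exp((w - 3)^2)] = 12*w^2*exp(w^2 - 6*w + 9) - 72*w*exp(w^2 - 6*w + 9) + 114*exp(w^2 - 6*w + 9)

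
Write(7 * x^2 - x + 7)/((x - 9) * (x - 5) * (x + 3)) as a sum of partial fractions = 73/(96*(x + 3)) - 177/(32*(x - 5)) + 565/(48*(x - 9))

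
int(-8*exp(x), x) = -8*exp(x) + C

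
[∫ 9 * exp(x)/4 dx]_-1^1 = -9*exp(-1)/4 + 9*E/4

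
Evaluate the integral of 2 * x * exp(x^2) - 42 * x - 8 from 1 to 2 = -71 - E + exp(4)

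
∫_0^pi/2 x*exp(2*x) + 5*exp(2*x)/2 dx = -1 + (pi/4 + 1)*exp(pi)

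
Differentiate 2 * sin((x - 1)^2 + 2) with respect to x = 4*(x - 1)*cos(x^2 - 2*x + 3)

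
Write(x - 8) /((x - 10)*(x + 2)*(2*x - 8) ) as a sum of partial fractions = -5/(72*(x + 2)) + 1/(18*(x - 4)) + 1/(72*(x - 10))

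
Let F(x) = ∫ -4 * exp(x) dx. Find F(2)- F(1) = -4*exp(2) + 4*E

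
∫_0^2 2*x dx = 4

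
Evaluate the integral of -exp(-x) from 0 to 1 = -1 + exp(-1)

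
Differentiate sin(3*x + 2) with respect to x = 3*cos(3*x + 2)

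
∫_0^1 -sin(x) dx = -1 + cos(1)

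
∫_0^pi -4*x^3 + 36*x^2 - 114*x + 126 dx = -3*(-3 + pi)^2 - (-3 + pi)^4 + 108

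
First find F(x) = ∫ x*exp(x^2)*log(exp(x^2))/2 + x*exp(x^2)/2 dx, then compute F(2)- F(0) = exp(4)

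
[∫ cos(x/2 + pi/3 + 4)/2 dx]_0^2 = sin(pi/3 + 5) - sin(pi/3 + 4)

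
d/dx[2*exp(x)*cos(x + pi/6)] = 2*sqrt(2)*exp(x)*cos(x + 5*pi/12)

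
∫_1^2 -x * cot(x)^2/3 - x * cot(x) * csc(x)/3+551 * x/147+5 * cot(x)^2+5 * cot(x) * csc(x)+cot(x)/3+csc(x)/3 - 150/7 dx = -995/49 - 13*csc(2)/3 - 13*cot(2)/3 + 14*cot(1)/3 + 14*csc(1)/3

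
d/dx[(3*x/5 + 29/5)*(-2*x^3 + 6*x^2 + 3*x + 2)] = -24*x^3/5 - 24*x^2 + 366*x/5 + 93/5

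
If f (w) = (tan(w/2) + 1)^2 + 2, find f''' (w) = 3*tan(w/2)^5 + 3*tan(w/2)^4/2 + 5*tan(w/2)^3 + 2*tan(w/2)^2 + 2*tan(w/2) + 1/2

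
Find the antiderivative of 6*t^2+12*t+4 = 2*t^3 + 6*t^2 + 4*t + C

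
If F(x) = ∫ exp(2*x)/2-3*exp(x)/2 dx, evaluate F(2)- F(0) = -3*exp(2)/2 + 5/4 + exp(4)/4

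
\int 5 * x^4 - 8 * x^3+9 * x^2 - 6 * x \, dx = x^5 - 2*x^4 + 3*x^3 - 3*x^2 + C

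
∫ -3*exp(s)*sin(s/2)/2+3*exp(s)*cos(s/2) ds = 3*exp(s)*cos(s/2) + C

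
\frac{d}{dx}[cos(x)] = -sin(x)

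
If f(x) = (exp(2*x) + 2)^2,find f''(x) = 16*exp(4*x) + 16*exp(2*x)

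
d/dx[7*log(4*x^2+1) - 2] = 56*x/(4*x^2 + 1)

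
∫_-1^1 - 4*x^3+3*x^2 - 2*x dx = 2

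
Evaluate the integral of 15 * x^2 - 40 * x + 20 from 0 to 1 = 5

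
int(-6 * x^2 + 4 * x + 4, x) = -2*x^3 + 2*x^2 + 4*x + C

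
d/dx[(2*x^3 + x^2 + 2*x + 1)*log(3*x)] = (6*x^3*log(x) + 2*x^3 + 6*x^3*log(3) + 2*x^2*log(x) + x^2 + 2*x^2*log(3) + 2*x*log(x) + 2*x + 2*x*log(3) + 1)/x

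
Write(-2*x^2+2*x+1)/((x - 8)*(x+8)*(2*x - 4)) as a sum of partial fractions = -143/(320*(x + 8)) + 1/(40*(x - 2)) - 37/(64*(x - 8))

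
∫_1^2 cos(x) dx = -sin(1) + sin(2)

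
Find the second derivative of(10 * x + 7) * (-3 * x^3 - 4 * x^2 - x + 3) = -360*x^2 - 366*x - 76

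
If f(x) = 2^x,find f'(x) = 2^x*log(2)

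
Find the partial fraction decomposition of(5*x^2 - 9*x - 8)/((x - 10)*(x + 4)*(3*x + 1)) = 40/(341*(3*x + 1)) + 54/(77*(x + 4)) + 201/(217*(x - 10))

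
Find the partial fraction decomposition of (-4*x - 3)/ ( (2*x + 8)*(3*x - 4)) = -25/(32*(3*x - 4)) - 13/(32*(x + 4))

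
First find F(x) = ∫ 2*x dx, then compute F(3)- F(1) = 8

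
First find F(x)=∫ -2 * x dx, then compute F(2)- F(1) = -3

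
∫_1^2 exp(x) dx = -E + exp(2)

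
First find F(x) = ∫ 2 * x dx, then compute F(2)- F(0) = 4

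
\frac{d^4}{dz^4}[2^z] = 2^z*log(2)^4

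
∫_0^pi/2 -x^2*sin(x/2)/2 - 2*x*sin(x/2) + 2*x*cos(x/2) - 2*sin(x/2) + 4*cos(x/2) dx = -4 + sqrt(2)*(pi/2 + 2)^2/2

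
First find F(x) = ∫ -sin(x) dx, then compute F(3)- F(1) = cos(3) - cos(1)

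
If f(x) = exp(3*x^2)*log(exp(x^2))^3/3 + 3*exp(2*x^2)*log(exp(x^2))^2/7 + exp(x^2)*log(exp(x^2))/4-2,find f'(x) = 2*x^7*exp(3*x^2) + 2*x^5*exp(3*x^2) + 12*x^5*exp(2*x^2)/7 + 12*x^3*exp(2*x^2)/7 + x^3*exp(x^2)/2 + x*exp(x^2)/2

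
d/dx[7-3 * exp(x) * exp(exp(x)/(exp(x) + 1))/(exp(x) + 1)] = (-3*exp(x + exp(x)/(exp(x) + 1)) - 6*exp(2*x + exp(x)/(exp(x) + 1)))/(exp(3*x) + 3*exp(2*x) + 3*exp(x) + 1)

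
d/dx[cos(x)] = -sin(x)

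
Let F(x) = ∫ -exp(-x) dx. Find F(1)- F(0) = -1 + exp(-1)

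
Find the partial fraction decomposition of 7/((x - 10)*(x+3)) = -7/(13*(x + 3)) + 7/(13*(x - 10))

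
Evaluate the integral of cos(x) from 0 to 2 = sin(2)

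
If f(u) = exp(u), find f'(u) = exp(u)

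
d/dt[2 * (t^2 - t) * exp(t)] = 2*t^2*exp(t) + 2*t*exp(t) - 2*exp(t)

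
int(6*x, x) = 3*x^2 + C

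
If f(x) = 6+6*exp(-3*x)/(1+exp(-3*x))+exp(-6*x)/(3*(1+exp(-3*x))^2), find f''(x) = (54*exp(9*x) + 12*exp(6*x) - 60*exp(3*x))/(exp(12*x) + 4*exp(9*x) + 6*exp(6*x) + 4*exp(3*x) + 1)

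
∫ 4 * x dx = 2*x^2 + C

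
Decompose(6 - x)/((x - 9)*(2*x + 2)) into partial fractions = -7/(20*(x + 1)) - 3/(20*(x - 9))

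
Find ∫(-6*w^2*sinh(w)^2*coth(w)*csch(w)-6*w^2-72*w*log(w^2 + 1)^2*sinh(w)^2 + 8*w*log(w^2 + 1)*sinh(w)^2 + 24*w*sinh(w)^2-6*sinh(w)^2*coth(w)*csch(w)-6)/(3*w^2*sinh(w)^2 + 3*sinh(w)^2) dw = -4*log(w^2 + 1)^3 + 2*log(w^2 + 1)^2/3 + 4*log(w^2 + 1) + 2/tanh(w) + 2/sinh(w) + C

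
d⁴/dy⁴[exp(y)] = exp(y)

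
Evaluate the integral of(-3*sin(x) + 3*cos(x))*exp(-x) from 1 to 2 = -3*exp(-1)*sin(1) + 3*exp(-2)*sin(2)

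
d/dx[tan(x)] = cos(x)^(-2)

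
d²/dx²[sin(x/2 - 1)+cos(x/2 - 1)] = -sqrt(2)*cos(-x/2 + pi/4 + 1)/4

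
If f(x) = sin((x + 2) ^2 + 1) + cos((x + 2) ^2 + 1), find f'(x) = -2*x*sin(x^2 + 4*x + 5) + 2*x*cos(x^2 + 4*x + 5) - 4*sin(x^2 + 4*x + 5) + 4*cos(x^2 + 4*x + 5)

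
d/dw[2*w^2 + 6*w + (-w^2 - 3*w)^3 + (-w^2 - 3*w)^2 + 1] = -6*w^5 - 45*w^4 - 104*w^3 - 63*w^2 + 22*w + 6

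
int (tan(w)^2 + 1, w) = tan(w) + C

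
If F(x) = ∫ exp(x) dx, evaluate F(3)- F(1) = -E + exp(3)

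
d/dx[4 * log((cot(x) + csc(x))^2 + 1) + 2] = -4/tan(x) - 4/sin(x)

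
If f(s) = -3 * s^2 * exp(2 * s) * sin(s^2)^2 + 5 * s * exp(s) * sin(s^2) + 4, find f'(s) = -6*s^3*exp(2*s)*sin(2*s^2) - 6*s^2*exp(2*s)*sin(s^2)^2 + 10*s^2*exp(s)*cos(s^2) - 6*s*exp(2*s)*sin(s^2)^2 + 5*s*exp(s)*sin(s^2) + 5*exp(s)*sin(s^2)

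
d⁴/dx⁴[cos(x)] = cos(x)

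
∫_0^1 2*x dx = 1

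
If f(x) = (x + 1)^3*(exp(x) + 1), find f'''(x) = x^3*exp(x) + 12*x^2*exp(x) + 39*x*exp(x) + 34*exp(x) + 6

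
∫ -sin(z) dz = cos(z) + C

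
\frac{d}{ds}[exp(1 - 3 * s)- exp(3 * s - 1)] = (-3*exp(6*s - 2) - 3)*exp(1 - 3*s)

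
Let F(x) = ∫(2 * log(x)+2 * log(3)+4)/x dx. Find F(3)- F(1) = -(log(3) + 2)^2 + (2 + log(9))^2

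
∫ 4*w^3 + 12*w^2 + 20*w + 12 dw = w^4 + 4*w^3 + 10*w^2 + 12*w + C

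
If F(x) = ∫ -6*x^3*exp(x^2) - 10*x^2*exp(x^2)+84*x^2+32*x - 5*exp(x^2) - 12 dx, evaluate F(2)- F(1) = -19*exp(4) + 5*E + 232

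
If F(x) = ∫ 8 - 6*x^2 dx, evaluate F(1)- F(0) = 6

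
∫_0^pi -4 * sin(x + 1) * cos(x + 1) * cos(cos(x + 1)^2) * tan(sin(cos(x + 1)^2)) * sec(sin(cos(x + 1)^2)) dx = 0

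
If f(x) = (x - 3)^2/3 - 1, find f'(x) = 2*x/3 - 2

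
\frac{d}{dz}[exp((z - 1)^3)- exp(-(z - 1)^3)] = (3*z^2*exp(2*z^3 - 6*z^2 + 6*z - 2) + 3*z^2 - 6*z*exp(2*z^3 - 6*z^2 + 6*z - 2) - 6*z + 3*exp(2*z^3 - 6*z^2 + 6*z - 2) + 3)*exp(-z^3 + 3*z^2 - 3*z + 1)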